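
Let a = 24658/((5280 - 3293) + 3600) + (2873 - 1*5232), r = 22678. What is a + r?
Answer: 113546911/5587 ≈ 20323.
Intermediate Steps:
a = -13155075/5587 (a = 24658/(1987 + 3600) + (2873 - 5232) = 24658/5587 - 2359 = -13155075/5587 ≈ -2354.6)
a + r = -13155075/5587 + 22678 = 113546911/5587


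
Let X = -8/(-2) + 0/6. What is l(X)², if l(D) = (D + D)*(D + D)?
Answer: 4096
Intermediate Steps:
X = 4 (X = -8*(-½) + 0*(⅙) = 4 + 0 = 4)
l(D) = 4*D² (l(D) = (2*D)*(2*D) = 4*D²)
l(X)² = (4*4²)² = (4*16)² = 64² = 4096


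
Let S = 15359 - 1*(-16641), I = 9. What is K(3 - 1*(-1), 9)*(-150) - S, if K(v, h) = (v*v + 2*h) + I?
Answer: -38450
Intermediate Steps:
K(v, h) = 9 + v² + 2*h (K(v, h) = (v*v + 2*h) + 9 = (v² + 2*h) + 9 = 9 + v² + 2*h)
S = 32000 (S = 15359 + 16641 = 32000)
K(3 - 1*(-1), 9)*(-150) - S = (9 + (3 - 1*(-1))² + 2*9)*(-150) - 1*32000 = (9 + (3 + 1)² + 18)*(-150) - 32000 = (9 + 4² + 18)*(-150) - 32000 = (9 + 16 + 18)*(-150) - 32000 = 43*(-150) - 32000 = -6450 - 32000 = -38450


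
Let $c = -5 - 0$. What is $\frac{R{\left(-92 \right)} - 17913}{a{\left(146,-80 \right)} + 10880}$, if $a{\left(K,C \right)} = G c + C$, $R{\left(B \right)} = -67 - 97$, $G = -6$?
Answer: $- \frac{18077}{10830} \approx -1.6692$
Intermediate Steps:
$c = -5$ ($c = -5 + 0 = -5$)
$R{\left(B \right)} = -164$
$a{\left(K,C \right)} = 30 + C$ ($a{\left(K,C \right)} = \left(-6\right) \left(-5\right) + C = 30 + C$)
$\frac{R{\left(-92 \right)} - 17913}{a{\left(146,-80 \right)} + 10880} = \frac{-164 - 17913}{\left(30 - 80\right) + 10880} = - \frac{18077}{-50 + 10880} = - \frac{18077}{10830}$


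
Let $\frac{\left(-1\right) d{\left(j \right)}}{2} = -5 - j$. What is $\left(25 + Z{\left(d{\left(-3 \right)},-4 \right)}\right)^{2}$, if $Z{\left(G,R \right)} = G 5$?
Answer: $2025$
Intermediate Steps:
$d{\left(j \right)} = 10 + 2 j$ ($d{\left(j \right)} = - 2 \left(-5 - j\right) = 10 + 2 j$)
$Z{\left(G,R \right)} = 5 G$
$\left(25 + Z{\left(d{\left(-3 \right)},-4 \right)}\right)^{2} = \left(25 + 5 \left(10 + 2 \left(-3\right)\right)\right)^{2} = \left(25 + 5 \left(10 - 6\right)\right)^{2} = \left(25 + 5 \cdot 4\right)^{2} = \left(25 + 20\right)^{2} = 45^{2} = 2025$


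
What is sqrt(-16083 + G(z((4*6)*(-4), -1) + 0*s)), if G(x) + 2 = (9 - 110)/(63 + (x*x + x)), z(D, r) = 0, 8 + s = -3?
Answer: 4*I*sqrt(443387)/21 ≈ 126.83*I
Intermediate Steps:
s = -11 (s = -8 - 3 = -11)
G(x) = -2 - 101/(63 + x + x**2) (G(x) = -2 + (9 - 110)/(63 + (x*x + x)) = -2 - 101/(63 + (x**2 + x)) = -2 - 101/(63 + (x + x**2)) = -2 - 101/(63 + x + x**2))
sqrt(-16083 + G(z((4*6)*(-4), -1) + 0*s)) = sqrt(-16083 + (-227 - 2*(0 + 0*(-11)) - 2*(0 + 0*(-11))**2)/(63 + (0 + 0*(-11)) + (0 + 0*(-11))**2)) = sqrt(-16083 + (-227 - 2*(0 + 0) - 2*(0 + 0)**2)/(63 + (0 + 0) + (0 + 0)**2)) = sqrt(-16083 + (-227 - 2*0 - 2*0**2)/(63 + 0 + 0**2)) = sqrt(-16083 + (-227 + 0 - 2*0)/(63 + 0 + 0)) = sqrt(-16083 + (-227 + 0 + 0)/63) = sqrt(-16083 + (1/63)*(-227)) = sqrt(-16083 - 227/63) = sqrt(-1013456/63) = 4*I*sqrt(443387)/21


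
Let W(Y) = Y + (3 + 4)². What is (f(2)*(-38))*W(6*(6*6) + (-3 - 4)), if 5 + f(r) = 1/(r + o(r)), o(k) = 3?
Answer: 235296/5 ≈ 47059.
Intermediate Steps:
f(r) = -5 + 1/(3 + r) (f(r) = -5 + 1/(r + 3) = -5 + 1/(3 + r))
W(Y) = 49 + Y (W(Y) = Y + 7² = Y + 49 = 49 + Y)
(f(2)*(-38))*W(6*(6*6) + (-3 - 4)) = (((-14 - 5*2)/(3 + 2))*(-38))*(49 + (6*(6*6) + (-3 - 4))) = (((-14 - 10)/5)*(-38))*(49 + (6*36 - 7)) = (((⅕)*(-24))*(-38))*(49 + (216 - 7)) = (-24/5*(-38))*(49 + 209) = (912/5)*258 = 235296/5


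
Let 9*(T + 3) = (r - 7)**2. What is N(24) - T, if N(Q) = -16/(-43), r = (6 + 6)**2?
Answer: -805762/387 ≈ -2082.1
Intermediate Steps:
r = 144 (r = 12**2 = 144)
N(Q) = 16/43 (N(Q) = -16*(-1/43) = 16/43)
T = 18742/9 (T = -3 + (144 - 7)**2/9 = -3 + (1/9)*137**2 = -3 + (1/9)*18769 = -3 + 18769/9 = 18742/9 ≈ 2082.4)
N(24) - T = 16/43 - 1*18742/9 = 16/43 - 18742/9 = -805762/387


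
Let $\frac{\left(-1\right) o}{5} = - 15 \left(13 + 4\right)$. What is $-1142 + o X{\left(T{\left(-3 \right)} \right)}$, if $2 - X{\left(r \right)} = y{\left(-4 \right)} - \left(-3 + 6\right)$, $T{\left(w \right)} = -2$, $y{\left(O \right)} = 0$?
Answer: $5233$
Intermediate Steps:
$X{\left(r \right)} = 5$ ($X{\left(r \right)} = 2 - \left(0 - \left(-3 + 6\right)\right) = 2 - \left(0 - 3\right) = 2 - -3 = 2 + 3 = 5$)
$o = 1275$ ($o = - 5 \left(- 15 \left(13 + 4\right)\right) = - 5 \left(\left(-15\right) 17\right) = \left(-5\right) \left(-255\right) = 1275$)
$-1142 + o X{\left(T{\left(-3 \right)} \right)} = -1142 + 1275 \cdot 5 = -1142 + 6375 = 5233$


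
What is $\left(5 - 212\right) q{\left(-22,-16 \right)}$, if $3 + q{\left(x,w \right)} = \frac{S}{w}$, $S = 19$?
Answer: $\frac{13869}{16} \approx 866.81$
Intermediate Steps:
$q{\left(x,w \right)} = -3 + \frac{19}{w}$
$\left(5 - 212\right) q{\left(-22,-16 \right)} = \left(5 - 212\right) \left(-3 + \frac{19}{-16}\right) = - 207 \left(-3 + 19 \left(- \frac{1}{16}\right)\right) = - 207 \left(-3 - \frac{19}{16}\right) = \left(-207\right) \left(- \frac{67}{16}\right) = \frac{13869}{16}$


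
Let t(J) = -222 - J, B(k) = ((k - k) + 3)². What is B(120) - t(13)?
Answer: 244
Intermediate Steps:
B(k) = 9 (B(k) = (0 + 3)² = 3² = 9)
B(120) - t(13) = 9 - (-222 - 1*13) = 9 - (-222 - 13) = 9 - 1*(-235) = 9 + 235 = 244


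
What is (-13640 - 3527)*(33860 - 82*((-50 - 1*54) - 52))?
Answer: -800874884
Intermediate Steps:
(-13640 - 3527)*(33860 - 82*((-50 - 1*54) - 52)) = -17167*(33860 - 82*((-50 - 54) - 52)) = -17167*(33860 - 82*(-104 - 52)) = -17167*(33860 - 82*(-156)) = -17167*(33860 + 12792) = -17167*46652 = -800874884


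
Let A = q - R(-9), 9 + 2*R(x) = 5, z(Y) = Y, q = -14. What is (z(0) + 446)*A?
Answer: -5352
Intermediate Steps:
R(x) = -2 (R(x) = -9/2 + (½)*5 = -9/2 + 5/2 = -2)
A = -12 (A = -14 - 1*(-2) = -14 + 2 = -12)
(z(0) + 446)*A = (0 + 446)*(-12) = 446*(-12) = -5352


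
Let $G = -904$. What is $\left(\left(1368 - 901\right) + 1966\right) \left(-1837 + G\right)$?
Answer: $-6668853$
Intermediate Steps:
$\left(\left(1368 - 901\right) + 1966\right) \left(-1837 + G\right) = \left(\left(1368 - 901\right) + 1966\right) \left(-1837 - 904\right) = \left(467 + 1966\right) \left(-2741\right) = 2433 \left(-2741\right) = -6668853$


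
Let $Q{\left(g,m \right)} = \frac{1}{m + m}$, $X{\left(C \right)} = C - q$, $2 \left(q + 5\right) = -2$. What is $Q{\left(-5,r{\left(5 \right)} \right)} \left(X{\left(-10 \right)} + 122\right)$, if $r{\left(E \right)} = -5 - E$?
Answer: $- \frac{59}{10} \approx -5.9$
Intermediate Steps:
$q = -6$ ($q = -5 + \frac{1}{2} \left(-2\right) = -5 - 1 = -6$)
$X{\left(C \right)} = 6 + C$ ($X{\left(C \right)} = C - -6 = C + 6 = 6 + C$)
$Q{\left(g,m \right)} = \frac{1}{2 m}$
$Q{\left(-5,r{\left(5 \right)} \right)} \left(X{\left(-10 \right)} + 122\right) = \frac{1}{2 \left(-5 - 5\right)} \left(\left(6 - 10\right) + 122\right) = \frac{1}{2 \left(-5 - 5\right)} \left(-4 + 122\right) = \frac{1}{2 \left(-10\right)} 118 = \frac{1}{2} \left(- \frac{1}{10}\right) 118 = \left(- \frac{1}{20}\right) 118 = - \frac{59}{10}$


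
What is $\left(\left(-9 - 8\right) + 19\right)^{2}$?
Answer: $4$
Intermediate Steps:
$\left(\left(-9 - 8\right) + 19\right)^{2} = \left(-17 + 19\right)^{2} = 2^{2} = 4$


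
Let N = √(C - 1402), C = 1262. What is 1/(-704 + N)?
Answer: -176/123939 - I*√35/247878 ≈ -0.0014201 - 2.3867e-5*I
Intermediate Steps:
N = 2*I*√35 (N = √(1262 - 1402) = √(-140) = 2*I*√35 ≈ 11.832*I)
1/(-704 + N) = 1/(-704 + 2*I*√35)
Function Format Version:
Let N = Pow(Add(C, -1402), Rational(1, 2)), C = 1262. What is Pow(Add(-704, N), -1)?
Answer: Add(Rational(-176, 123939), Mul(Rational(-1, 247878), I, Pow(35, Rational(1, 2)))) ≈ Add(-0.0014201, Mul(-2.3867e-5, I))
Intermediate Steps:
N = Mul(2, I, Pow(35, Rational(1, 2))) (N = Pow(Add(1262, -1402), Rational(1, 2)) = Pow(-140, Rational(1, 2)) = Mul(2, I, Pow(35, Rational(1, 2))) ≈ Mul(11.832, I))
Pow(Add(-704, N), -1) = Pow(Add(-704, Mul(2, I, Pow(35, Rational(1, 2)))), -1)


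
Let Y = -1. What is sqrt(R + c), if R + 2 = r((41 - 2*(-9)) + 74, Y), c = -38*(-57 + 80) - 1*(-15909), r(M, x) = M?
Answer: sqrt(15166) ≈ 123.15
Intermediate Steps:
c = 15035 (c = -38*23 + 15909 = -874 + 15909 = 15035)
R = 131 (R = -2 + ((41 - 2*(-9)) + 74) = -2 + ((41 + 18) + 74) = -2 + (59 + 74) = -2 + 133 = 131)
sqrt(R + c) = sqrt(131 + 15035) = sqrt(15166)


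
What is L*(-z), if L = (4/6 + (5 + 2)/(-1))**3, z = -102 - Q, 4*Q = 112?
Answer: -891670/27 ≈ -33025.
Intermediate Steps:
Q = 28 (Q = (1/4)*112 = 28)
z = -130 (z = -102 - 1*28 = -102 - 28 = -130)
L = -6859/27 (L = (4*(1/6) + 7*(-1))**3 = (2/3 - 7)**3 = (-19/3)**3 = -6859/27 ≈ -254.04)
L*(-z) = -(-6859)*(-130)/27 = -6859/27*130 = -891670/27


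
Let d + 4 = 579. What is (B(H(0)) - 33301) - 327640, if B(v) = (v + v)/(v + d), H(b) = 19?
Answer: -107199458/297 ≈ -3.6094e+5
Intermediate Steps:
d = 575 (d = -4 + 579 = 575)
B(v) = 2*v/(575 + v) (B(v) = (v + v)/(v + 575) = (2*v)/(575 + v) = 2*v/(575 + v))
(B(H(0)) - 33301) - 327640 = (2*19/(575 + 19) - 33301) - 327640 = (2*19/594 - 33301) - 327640 = (2*19*(1/594) - 33301) - 327640 = (19/297 - 33301) - 327640 = -9890378/297 - 327640 = -107199458/297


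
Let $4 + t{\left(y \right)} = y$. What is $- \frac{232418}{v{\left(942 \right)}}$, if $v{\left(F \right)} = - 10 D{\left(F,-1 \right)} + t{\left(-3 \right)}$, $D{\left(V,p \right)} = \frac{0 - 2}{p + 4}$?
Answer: $697254$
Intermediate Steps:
$t{\left(y \right)} = -4 + y$
$D{\left(V,p \right)} = - \frac{2}{4 + p}$
$v{\left(F \right)} = - \frac{1}{3}$ ($v{\left(F \right)} = - 10 \left(- \frac{2}{4 - 1}\right) - 7 = - 10 \left(- \frac{2}{3}\right) - 7 = - 10 \left(\left(-2\right) \frac{1}{3}\right) - 7 = \left(-10\right) \left(- \frac{2}{3}\right) - 7 = \frac{20}{3} - 7 = - \frac{1}{3}$)
$- \frac{232418}{v{\left(942 \right)}} = - \frac{232418}{- \frac{1}{3}} = \left(-232418\right) \left(-3\right) = 697254$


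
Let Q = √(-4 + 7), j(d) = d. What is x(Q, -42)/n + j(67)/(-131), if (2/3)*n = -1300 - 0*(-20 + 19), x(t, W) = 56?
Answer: -68993/127725 ≈ -0.54017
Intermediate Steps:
Q = √3 ≈ 1.7320
n = -1950 (n = 3*(-1300 - 0*(-20 + 19))/2 = 3*(-1300 - 0*(-1))/2 = 3*(-1300 - 1*0)/2 = 3*(-1300 + 0)/2 = (3/2)*(-1300) = -1950)
x(Q, -42)/n + j(67)/(-131) = 56/(-1950) + 67/(-131) = 56*(-1/1950) + 67*(-1/131) = -28/975 - 67/131 = -68993/127725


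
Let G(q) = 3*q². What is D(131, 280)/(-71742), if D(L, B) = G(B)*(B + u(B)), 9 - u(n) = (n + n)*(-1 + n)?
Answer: 6113279200/11957 ≈ 5.1127e+5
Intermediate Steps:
u(n) = 9 - 2*n*(-1 + n) (u(n) = 9 - (n + n)*(-1 + n) = 9 - 2*n*(-1 + n))
D(L, B) = 3*B²*(9 - 2*B² + 3*B) (D(L, B) = (3*B²)*(B + (9 - 2*B² + 2*B)) = (3*B²)*(9 - 2*B² + 3*B) = 3*B²*(9 - 2*B² + 3*B))
D(131, 280)/(-71742) = (280²*(27 - 6*280² + 9*280))/(-71742) = (78400*(27 - 6*78400 + 2520))*(-1/71742) = (78400*(27 - 470400 + 2520))*(-1/71742) = (78400*(-467853))*(-1/71742) = -36679675200*(-1/71742) = 6113279200/11957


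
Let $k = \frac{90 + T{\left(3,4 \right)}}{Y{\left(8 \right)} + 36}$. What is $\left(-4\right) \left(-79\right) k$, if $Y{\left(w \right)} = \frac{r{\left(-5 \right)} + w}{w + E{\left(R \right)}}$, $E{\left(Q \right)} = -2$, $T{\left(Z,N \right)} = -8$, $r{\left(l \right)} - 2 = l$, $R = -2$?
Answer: $\frac{155472}{221} \approx 703.49$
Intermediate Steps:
$r{\left(l \right)} = 2 + l$
$Y{\left(w \right)} = \frac{-3 + w}{-2 + w}$ ($Y{\left(w \right)} = \frac{\left(2 - 5\right) + w}{w - 2} = \frac{-3 + w}{-2 + w}$)
$k = \frac{492}{221}$ ($k = \frac{90 - 8}{\frac{-3 + 8}{-2 + 8} + 36} = \frac{82}{\frac{1}{6} \cdot 5 + 36} = \frac{82}{\frac{5}{6} + 36} = \frac{82}{\frac{221}{6}} = 82 \cdot \frac{6}{221} = \frac{492}{221} \approx 2.2262$)
$\left(-4\right) \left(-79\right) k = \left(-4\right) \left(-79\right) \frac{492}{221} = 316 \cdot \frac{492}{221} = \frac{155472}{221}$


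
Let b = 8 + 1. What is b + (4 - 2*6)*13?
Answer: -95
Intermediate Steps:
b = 9
b + (4 - 2*6)*13 = 9 + (4 - 2*6)*13 = 9 + (4 - 12)*13 = 9 - 8*13 = 9 - 104 = -95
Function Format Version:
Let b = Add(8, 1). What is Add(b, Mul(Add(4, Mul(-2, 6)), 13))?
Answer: -95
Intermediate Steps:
b = 9
Add(b, Mul(Add(4, Mul(-2, 6)), 13)) = Add(9, Mul(Add(4, Mul(-2, 6)), 13)) = Add(9, Mul(Add(4, -12), 13)) = Add(9, Mul(-8, 13)) = Add(9, -104) = -95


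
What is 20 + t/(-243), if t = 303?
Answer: 1519/81 ≈ 18.753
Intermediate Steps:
20 + t/(-243) = 20 + 303/(-243) = 20 - 1/243*303 = 20 - 101/81 = 1519/81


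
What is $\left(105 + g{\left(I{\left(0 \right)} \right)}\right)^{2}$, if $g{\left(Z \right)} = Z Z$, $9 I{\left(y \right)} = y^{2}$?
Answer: $11025$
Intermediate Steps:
$I{\left(y \right)} = \frac{y^{2}}{9}$
$g{\left(Z \right)} = Z^{2}$
$\left(105 + g{\left(I{\left(0 \right)} \right)}\right)^{2} = \left(105 + \left(\frac{0^{2}}{9}\right)^{2}\right)^{2} = \left(105 + \left(\frac{1}{9} \cdot 0\right)^{2}\right)^{2} = \left(105 + 0^{2}\right)^{2} = \left(105 + 0\right)^{2} = 105^{2} = 11025$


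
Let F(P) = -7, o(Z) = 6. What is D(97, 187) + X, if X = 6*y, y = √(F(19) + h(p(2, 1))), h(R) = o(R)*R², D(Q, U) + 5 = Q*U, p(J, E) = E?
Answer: 18134 + 6*I ≈ 18134.0 + 6.0*I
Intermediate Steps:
D(Q, U) = -5 + Q*U
h(R) = 6*R²
y = I (y = √(-7 + 6*1²) = √(-7 + 6*1) = √(-7 + 6) = √(-1) = I ≈ 1.0*I)
X = 6*I ≈ 6.0*I
D(97, 187) + X = (-5 + 97*187) + 6*I = (-5 + 18139) + 6*I = 18134 + 6*I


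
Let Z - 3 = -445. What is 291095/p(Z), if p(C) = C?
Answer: -291095/442 ≈ -658.59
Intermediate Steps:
Z = -442 (Z = 3 - 445 = -442)
291095/p(Z) = 291095/(-442) = 291095*(-1/442) = -291095/442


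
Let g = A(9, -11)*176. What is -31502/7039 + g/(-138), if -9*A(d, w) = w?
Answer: -26376494/4371219 ≈ -6.0341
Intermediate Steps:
A(d, w) = -w/9
g = 1936/9 (g = -⅑*(-11)*176 = (11/9)*176 = 1936/9 ≈ 215.11)
-31502/7039 + g/(-138) = -31502/7039 + (1936/9)/(-138) = -31502*1/7039 + (1936/9)*(-1/138) = -31502/7039 - 968/621 = -26376494/4371219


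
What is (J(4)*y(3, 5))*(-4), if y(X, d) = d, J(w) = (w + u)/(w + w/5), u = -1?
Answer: -25/2 ≈ -12.500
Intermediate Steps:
J(w) = 5*(-1 + w)/(6*w) (J(w) = (w - 1)/(w + w/5) = (-1 + w)/(w + w*(1/5)) = (-1 + w)/(w + w/5) = (-1 + w)/((6*w/5)) = (-1 + w)*(5/(6*w)) = 5*(-1 + w)/(6*w))
(J(4)*y(3, 5))*(-4) = (((5/6)*(-1 + 4)/4)*5)*(-4) = (((5/6)*(1/4)*3)*5)*(-4) = ((5/8)*5)*(-4) = (25/8)*(-4) = -25/2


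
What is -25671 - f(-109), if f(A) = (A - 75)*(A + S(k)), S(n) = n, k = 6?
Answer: -44623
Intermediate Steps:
f(A) = (-75 + A)*(6 + A) (f(A) = (A - 75)*(A + 6) = (-75 + A)*(6 + A))
-25671 - f(-109) = -25671 - (-450 + (-109)² - 69*(-109)) = -25671 - (-450 + 11881 + 7521) = -25671 - 1*18952 = -25671 - 18952 = -44623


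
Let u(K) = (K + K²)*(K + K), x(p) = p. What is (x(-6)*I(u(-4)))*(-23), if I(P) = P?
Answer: -13248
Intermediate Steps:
u(K) = 2*K*(K + K²) (u(K) = (K + K²)*(2*K) = 2*K*(K + K²))
(x(-6)*I(u(-4)))*(-23) = -12*(-4)²*(1 - 4)*(-23) = -12*16*(-3)*(-23) = -6*(-96)*(-23) = 576*(-23) = -13248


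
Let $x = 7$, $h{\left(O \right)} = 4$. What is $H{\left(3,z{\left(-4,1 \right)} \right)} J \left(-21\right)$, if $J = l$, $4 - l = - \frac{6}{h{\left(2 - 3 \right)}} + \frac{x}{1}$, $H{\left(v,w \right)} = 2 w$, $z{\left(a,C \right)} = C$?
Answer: $63$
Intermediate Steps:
$l = - \frac{3}{2}$ ($l = 4 - \left(- \frac{6}{4} + \frac{7}{1}\right) = 4 - \left(\left(-6\right) \frac{1}{4} + 7 \cdot 1\right) = 4 - \left(- \frac{3}{2} + 7\right) = 4 - \frac{11}{2} = - \frac{3}{2} \approx -1.5$)
$J = - \frac{3}{2} \approx -1.5$
$H{\left(3,z{\left(-4,1 \right)} \right)} J \left(-21\right) = 2 \cdot 1 \left(- \frac{3}{2}\right) \left(-21\right) = 2 \left(- \frac{3}{2}\right) \left(-21\right) = \left(-3\right) \left(-21\right) = 63$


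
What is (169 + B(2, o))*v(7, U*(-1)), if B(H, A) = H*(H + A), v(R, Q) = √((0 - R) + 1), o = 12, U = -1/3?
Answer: 197*I*√6 ≈ 482.55*I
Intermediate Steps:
U = -⅓ (U = -1*⅓ = -⅓ ≈ -0.33333)
v(R, Q) = √(1 - R) (v(R, Q) = √(-R + 1) = √(1 - R))
B(H, A) = H*(A + H)
(169 + B(2, o))*v(7, U*(-1)) = (169 + 2*(12 + 2))*√(1 - 1*7) = (169 + 2*14)*√(1 - 7) = (169 + 28)*√(-6) = 197*(I*√6) = 197*I*√6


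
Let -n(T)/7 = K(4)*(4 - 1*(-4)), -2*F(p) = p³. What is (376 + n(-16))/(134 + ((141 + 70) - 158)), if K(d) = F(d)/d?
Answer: 824/187 ≈ 4.4064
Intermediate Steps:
F(p) = -p³/2
K(d) = -d²/2 (K(d) = (-d³/2)/d = -d²/2)
n(T) = 448 (n(T) = -7*(-½*4²)*(4 - 1*(-4)) = -7*(-½*16)*(4 + 4) = -(-56)*8 = -7*(-64) = 448)
(376 + n(-16))/(134 + ((141 + 70) - 158)) = (376 + 448)/(134 + ((141 + 70) - 158)) = 824/(134 + (211 - 158)) = 824/(134 + 53) = 824/187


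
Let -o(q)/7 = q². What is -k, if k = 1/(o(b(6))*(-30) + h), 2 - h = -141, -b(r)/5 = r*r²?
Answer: -1/244944143 ≈ -4.0826e-9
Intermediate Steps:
b(r) = -5*r³ (b(r) = -5*r*r² = -5*r³)
h = 143 (h = 2 - 1*(-141) = 2 + 141 = 143)
o(q) = -7*q²
k = 1/244944143 (k = 1/(-7*(-5*6³)²*(-30) + 143) = 1/(-7*(-5*216)²*(-30) + 143) = 1/(-7*(-1080)²*(-30) + 143) = 1/(-7*1166400*(-30) + 143) = 1/(-8164800*(-30) + 143) = 1/(244944000 + 143) = 1/244944143 ≈ 4.0826e-9)
-k = -1*1/244944143 = -1/244944143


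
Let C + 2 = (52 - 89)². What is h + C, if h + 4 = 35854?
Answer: 37217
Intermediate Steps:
h = 35850 (h = -4 + 35854 = 35850)
C = 1367 (C = -2 + (52 - 89)² = -2 + (-37)² = -2 + 1369 = 1367)
h + C = 35850 + 1367 = 37217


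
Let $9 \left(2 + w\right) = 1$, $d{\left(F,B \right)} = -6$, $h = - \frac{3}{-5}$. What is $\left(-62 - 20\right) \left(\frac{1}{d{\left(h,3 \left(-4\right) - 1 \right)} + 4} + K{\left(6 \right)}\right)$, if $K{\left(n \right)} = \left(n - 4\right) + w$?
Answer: $\frac{287}{9} \approx 31.889$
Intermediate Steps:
$h = \frac{3}{5}$ ($h = \left(-3\right) \left(- \frac{1}{5}\right) = \frac{3}{5} \approx 0.6$)
$w = - \frac{17}{9}$ ($w = -2 + \frac{1}{9} \cdot 1 = -2 + \frac{1}{9} = - \frac{17}{9} \approx -1.8889$)
$K{\left(n \right)} = - \frac{53}{9} + n$ ($K{\left(n \right)} = \left(n - 4\right) - \frac{17}{9} = \left(-4 + n\right) - \frac{17}{9} = - \frac{53}{9} + n$)
$\left(-62 - 20\right) \left(\frac{1}{d{\left(h,3 \left(-4\right) - 1 \right)} + 4} + K{\left(6 \right)}\right) = \left(-62 - 20\right) \left(\frac{1}{-6 + 4} + \left(- \frac{53}{9} + 6\right)\right) = - 82 \left(\frac{1}{-2} + \frac{1}{9}\right) = - 82 \left(- \frac{1}{2} + \frac{1}{9}\right) = \left(-82\right) \left(- \frac{7}{18}\right) = \frac{287}{9}$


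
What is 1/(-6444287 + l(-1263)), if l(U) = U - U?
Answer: -1/6444287 ≈ -1.5518e-7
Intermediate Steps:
l(U) = 0
1/(-6444287 + l(-1263)) = 1/(-6444287 + 0) = 1/(-6444287) = -1/6444287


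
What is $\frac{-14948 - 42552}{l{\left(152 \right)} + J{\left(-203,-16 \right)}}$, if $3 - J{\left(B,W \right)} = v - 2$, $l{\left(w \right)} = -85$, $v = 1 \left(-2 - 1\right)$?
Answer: $\frac{57500}{77} \approx 746.75$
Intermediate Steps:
$v = -3$ ($v = 1 \left(-3\right) = -3$)
$J{\left(B,W \right)} = 8$ ($J{\left(B,W \right)} = 3 - \left(-3 - 2\right) = 3 - -5 = 3 + 5 = 8$)
$\frac{-14948 - 42552}{l{\left(152 \right)} + J{\left(-203,-16 \right)}} = \frac{-14948 - 42552}{-85 + 8} = - \frac{57500}{-77} = \left(-57500\right) \left(- \frac{1}{77}\right) = \frac{57500}{77}$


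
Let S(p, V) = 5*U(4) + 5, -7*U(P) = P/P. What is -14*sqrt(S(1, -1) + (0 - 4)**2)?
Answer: -2*sqrt(994) ≈ -63.056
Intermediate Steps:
U(P) = -1/7 (U(P) = -P/(7*P) = -1/7*1 = -1/7)
S(p, V) = 30/7 (S(p, V) = 5*(-1/7) + 5 = -5/7 + 5 = 30/7)
-14*sqrt(S(1, -1) + (0 - 4)**2) = -14*sqrt(30/7 + (0 - 4)**2) = -14*sqrt(30/7 + (-4)**2) = -14*sqrt(30/7 + 16) = -2*sqrt(994)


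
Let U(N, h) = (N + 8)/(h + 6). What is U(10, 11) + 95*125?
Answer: 201893/17 ≈ 11876.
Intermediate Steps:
U(N, h) = (8 + N)/(6 + h)
U(10, 11) + 95*125 = (8 + 10)/(6 + 11) + 95*125 = 18/17 + 11875 = 201893/17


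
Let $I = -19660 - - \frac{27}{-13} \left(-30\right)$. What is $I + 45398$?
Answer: $\frac{335404}{13} \approx 25800.0$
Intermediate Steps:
$I = - \frac{254770}{13}$ ($I = -19660 - \left(-27\right) \left(- \frac{1}{13}\right) \left(-30\right) = -19660 - \frac{27}{13} \left(-30\right) = -19660 - - \frac{810}{13} = -19660 + \frac{810}{13} = - \frac{254770}{13} \approx -19598.0$)
$I + 45398 = - \frac{254770}{13} + 45398 = \frac{335404}{13}$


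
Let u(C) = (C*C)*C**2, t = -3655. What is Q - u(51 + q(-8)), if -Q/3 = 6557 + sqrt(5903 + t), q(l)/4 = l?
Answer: -149992 - 6*sqrt(562) ≈ -1.5013e+5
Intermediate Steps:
q(l) = 4*l
u(C) = C**4 (u(C) = C**2*C**2 = C**4)
Q = -19671 - 6*sqrt(562) (Q = -3*(6557 + sqrt(5903 - 3655)) = -3*(6557 + sqrt(2248)) = -3*(6557 + 2*sqrt(562)) = -19671 - 6*sqrt(562) ≈ -19813.)
Q - u(51 + q(-8)) = (-19671 - 6*sqrt(562)) - (51 + 4*(-8))**4 = (-19671 - 6*sqrt(562)) - (51 - 32)**4 = (-19671 - 6*sqrt(562)) - 1*19**4 = (-19671 - 6*sqrt(562)) - 1*130321 = (-19671 - 6*sqrt(562)) - 130321 = -149992 - 6*sqrt(562)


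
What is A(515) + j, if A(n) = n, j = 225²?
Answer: 51140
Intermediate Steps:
j = 50625
A(515) + j = 515 + 50625 = 51140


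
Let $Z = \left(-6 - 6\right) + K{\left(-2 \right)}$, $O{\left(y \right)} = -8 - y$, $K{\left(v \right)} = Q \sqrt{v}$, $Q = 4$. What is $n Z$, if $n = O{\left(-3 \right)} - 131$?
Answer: $1632 - 544 i \sqrt{2} \approx 1632.0 - 769.33 i$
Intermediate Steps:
$K{\left(v \right)} = 4 \sqrt{v}$
$Z = -12 + 4 i \sqrt{2}$ ($Z = \left(-6 - 6\right) + 4 \sqrt{-2} = -12 + 4 i \sqrt{2} \approx -12.0 + 5.6569 i$)
$n = -136$ ($n = \left(-8 - -3\right) - 131 = \left(-8 + 3\right) - 131 = -5 - 131 = -136$)
$n Z = - 136 \left(-12 + 4 i \sqrt{2}\right) = 1632 - 544 i \sqrt{2}$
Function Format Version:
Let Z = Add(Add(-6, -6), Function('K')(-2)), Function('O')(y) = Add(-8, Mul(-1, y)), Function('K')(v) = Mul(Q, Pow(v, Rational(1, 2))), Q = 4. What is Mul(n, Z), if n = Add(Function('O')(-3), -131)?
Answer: Add(1632, Mul(-544, I, Pow(2, Rational(1, 2)))) ≈ Add(1632.0, Mul(-769.33, I))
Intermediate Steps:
Function('K')(v) = Mul(4, Pow(v, Rational(1, 2)))
Z = Add(-12, Mul(4, I, Pow(2, Rational(1, 2)))) (Z = Add(Add(-6, -6), Mul(4, Pow(-2, Rational(1, 2)))) = Add(-12, Mul(4, Mul(I, Pow(2, Rational(1, 2))))) = Add(-12, Mul(4, I, Pow(2, Rational(1, 2)))) ≈ Add(-12.000, Mul(5.6569, I)))
n = -136 (n = Add(Add(-8, Mul(-1, -3)), -131) = Add(Add(-8, 3), -131) = Add(-5, -131) = -136)
Mul(n, Z) = Mul(-136, Add(-12, Mul(4, I, Pow(2, Rational(1, 2))))) = Add(1632, Mul(-544, I, Pow(2, Rational(1, 2))))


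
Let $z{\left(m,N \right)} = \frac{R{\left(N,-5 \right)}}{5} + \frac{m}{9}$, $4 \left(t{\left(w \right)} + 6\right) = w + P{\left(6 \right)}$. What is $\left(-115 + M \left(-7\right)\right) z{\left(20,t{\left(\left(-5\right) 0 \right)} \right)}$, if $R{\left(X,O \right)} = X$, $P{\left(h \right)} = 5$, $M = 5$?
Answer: $- \frac{1145}{6} \approx -190.83$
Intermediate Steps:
$t{\left(w \right)} = - \frac{19}{4} + \frac{w}{4}$ ($t{\left(w \right)} = -6 + \frac{w + 5}{4} = -6 + \frac{5 + w}{4} = -6 + \left(\frac{5}{4} + \frac{w}{4}\right) = - \frac{19}{4} + \frac{w}{4}$)
$z{\left(m,N \right)} = \frac{N}{5} + \frac{m}{9}$
$\left(-115 + M \left(-7\right)\right) z{\left(20,t{\left(\left(-5\right) 0 \right)} \right)} = \left(-115 + 5 \left(-7\right)\right) \left(\frac{- \frac{19}{4} + \frac{\left(-5\right) 0}{4}}{5} + \frac{1}{9} \cdot 20\right) = \left(-115 - 35\right) \left(\frac{- \frac{19}{4} + \frac{1}{4} \cdot 0}{5} + \frac{20}{9}\right) = - 150 \left(\frac{- \frac{19}{4} + 0}{5} + \frac{20}{9}\right) = - 150 \left(\frac{1}{5} \left(- \frac{19}{4}\right) + \frac{20}{9}\right) = - 150 \left(- \frac{19}{20} + \frac{20}{9}\right) = \left(-150\right) \frac{229}{180} = - \frac{1145}{6}$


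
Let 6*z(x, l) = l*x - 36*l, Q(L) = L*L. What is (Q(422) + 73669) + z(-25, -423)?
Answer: 512107/2 ≈ 2.5605e+5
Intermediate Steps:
Q(L) = L²
z(x, l) = -6*l + l*x/6 (z(x, l) = (l*x - 36*l)/6 = (-36*l + l*x)/6 = -6*l + l*x/6)
(Q(422) + 73669) + z(-25, -423) = (422² + 73669) + (⅙)*(-423)*(-36 - 25) = (178084 + 73669) + (⅙)*(-423)*(-61) = 251753 + 8601/2 = 512107/2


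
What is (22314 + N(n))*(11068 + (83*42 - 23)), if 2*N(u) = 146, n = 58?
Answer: 325305497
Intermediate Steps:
N(u) = 73 (N(u) = (1/2)*146 = 73)
(22314 + N(n))*(11068 + (83*42 - 23)) = (22314 + 73)*(11068 + (83*42 - 23)) = 22387*(11068 + (3486 - 23)) = 22387*(11068 + 3463) = 22387*14531 = 325305497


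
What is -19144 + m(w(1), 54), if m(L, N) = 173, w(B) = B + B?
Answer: -18971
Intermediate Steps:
w(B) = 2*B
-19144 + m(w(1), 54) = -19144 + 173 = -18971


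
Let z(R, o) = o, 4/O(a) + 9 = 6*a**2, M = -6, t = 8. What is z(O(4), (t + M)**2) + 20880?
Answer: 20884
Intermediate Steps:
O(a) = 4/(-9 + 6*a**2)
z(O(4), (t + M)**2) + 20880 = (8 - 6)**2 + 20880 = 2**2 + 20880 = 4 + 20880 = 20884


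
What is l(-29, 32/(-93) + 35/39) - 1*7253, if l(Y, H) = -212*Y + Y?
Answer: -1134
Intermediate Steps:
l(Y, H) = -211*Y
l(-29, 32/(-93) + 35/39) - 1*7253 = -211*(-29) - 1*7253 = 6119 - 7253 = -1134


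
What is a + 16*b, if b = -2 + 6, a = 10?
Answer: 74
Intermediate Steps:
b = 4
a + 16*b = 10 + 16*4 = 10 + 64 = 74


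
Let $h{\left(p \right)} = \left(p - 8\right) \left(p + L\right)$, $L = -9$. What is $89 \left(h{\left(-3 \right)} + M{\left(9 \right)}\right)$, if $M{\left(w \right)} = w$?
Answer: $12549$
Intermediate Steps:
$h{\left(p \right)} = \left(-9 + p\right) \left(-8 + p\right)$ ($h{\left(p \right)} = \left(p - 8\right) \left(p - 9\right) = \left(-8 + p\right) \left(-9 + p\right) = \left(-9 + p\right) \left(-8 + p\right)$)
$89 \left(h{\left(-3 \right)} + M{\left(9 \right)}\right) = 89 \left(\left(72 + \left(-3\right)^{2} - -51\right) + 9\right) = 89 \left(\left(72 + 9 + 51\right) + 9\right) = 89 \left(132 + 9\right) = 89 \cdot 141 = 12549$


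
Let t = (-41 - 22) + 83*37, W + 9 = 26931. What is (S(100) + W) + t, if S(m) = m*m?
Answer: 39930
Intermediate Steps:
W = 26922 (W = -9 + 26931 = 26922)
S(m) = m**2
t = 3008 (t = -63 + 3071 = 3008)
(S(100) + W) + t = (100**2 + 26922) + 3008 = (10000 + 26922) + 3008 = 36922 + 3008 = 39930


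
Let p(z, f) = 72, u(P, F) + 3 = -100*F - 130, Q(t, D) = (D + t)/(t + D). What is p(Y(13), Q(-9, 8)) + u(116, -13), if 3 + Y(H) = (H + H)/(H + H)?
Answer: 1239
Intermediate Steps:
Q(t, D) = 1 (Q(t, D) = (D + t)/(D + t) = 1)
u(P, F) = -133 - 100*F (u(P, F) = -3 + (-100*F - 130) = -3 + (-130 - 100*F) = -133 - 100*F)
Y(H) = -2 (Y(H) = -3 + (H + H)/(H + H) = -3 + (2*H)/((2*H)) = -3 + (2*H)*(1/(2*H)) = -3 + 1 = -2)
p(Y(13), Q(-9, 8)) + u(116, -13) = 72 + (-133 - 100*(-13)) = 72 + (-133 + 1300) = 72 + 1167 = 1239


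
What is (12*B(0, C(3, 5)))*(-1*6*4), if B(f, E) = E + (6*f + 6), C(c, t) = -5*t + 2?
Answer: 4896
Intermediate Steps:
C(c, t) = 2 - 5*t
B(f, E) = 6 + E + 6*f (B(f, E) = E + (6 + 6*f) = 6 + E + 6*f)
(12*B(0, C(3, 5)))*(-1*6*4) = (12*(6 + (2 - 5*5) + 6*0))*(-1*6*4) = (12*(6 + (2 - 25) + 0))*(-6*4) = (12*(6 - 23 + 0))*(-24) = (12*(-17))*(-24) = -204*(-24) = 4896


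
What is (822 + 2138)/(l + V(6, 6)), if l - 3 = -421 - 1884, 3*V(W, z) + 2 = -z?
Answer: -4440/3457 ≈ -1.2844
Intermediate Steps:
V(W, z) = -⅔ - z/3 (V(W, z) = -⅔ + (-z)/3 = -⅔ - z/3)
l = -2302 (l = 3 + (-421 - 1884) = 3 - 2305 = -2302)
(822 + 2138)/(l + V(6, 6)) = (822 + 2138)/(-2302 + (-⅔ - ⅓*6)) = 2960/(-2302 + (-⅔ - 2)) = 2960/(-2302 - 8/3) = 2960/(-6914/3) = 2960*(-3/6914) = -4440/3457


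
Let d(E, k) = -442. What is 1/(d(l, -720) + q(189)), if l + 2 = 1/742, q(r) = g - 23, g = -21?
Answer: -1/486 ≈ -0.0020576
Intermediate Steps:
q(r) = -44 (q(r) = -21 - 23 = -44)
l = -1483/742 (l = -2 + 1/742 = -1483/742 ≈ -1.9987)
1/(d(l, -720) + q(189)) = 1/(-442 - 44) = 1/(-486) = -1/486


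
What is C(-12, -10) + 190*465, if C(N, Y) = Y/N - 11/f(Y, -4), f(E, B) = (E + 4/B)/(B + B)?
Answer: 530057/6 ≈ 88343.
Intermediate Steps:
f(E, B) = (E + 4/B)/(2*B) (f(E, B) = (E + 4/B)/((2*B)) = (E + 4/B)*(1/(2*B)) = (E + 4/B)/(2*B))
C(N, Y) = -11/(1/8 - Y/8) + Y/N (C(N, Y) = Y/N - 11*32/(4 - 4*Y) = Y/N - 11/(1/8 - Y/8) = -11/(1/8 - Y/8) + Y/N)
C(-12, -10) + 190*465 = (88*(-12) - 10*(-1 - 10))/((-12)*(-1 - 10)) + 190*465 = -1/12*(-1056 - 10*(-11))/(-11) + 88350 = -1/12*(-1/11)*(-1056 + 110) + 88350 = -1/12*(-1/11)*(-946) + 88350 = -43/6 + 88350 = 530057/6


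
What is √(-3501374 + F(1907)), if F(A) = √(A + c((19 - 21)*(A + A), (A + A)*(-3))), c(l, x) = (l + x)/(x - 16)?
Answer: √(-114920140159934 + 5729*√62645114002)/5729 ≈ 1871.2*I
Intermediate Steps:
c(l, x) = (l + x)/(-16 + x)
F(A) = √(A - 10*A/(-16 - 6*A)) (F(A) = √(A + ((19 - 21)*(A + A) + (A + A)*(-3))/(-16 + (A + A)*(-3))) = √(A + (-4*A + (2*A)*(-3))/(-16 + (2*A)*(-3))) = √(A + (-4*A - 6*A)/(-16 - 6*A)) = √(A + (-10*A)/(-16 - 6*A)) = √(A - 10*A/(-16 - 6*A)))
√(-3501374 + F(1907)) = √(-3501374 + √(1907*(13 + 3*1907)/(8 + 3*1907))) = √(-3501374 + √(1907*(13 + 5721)/(8 + 5721))) = √(-3501374 + √(1907*5734/5729)) = √(-3501374 + √(1907*(1/5729)*5734)) = √(-3501374 + √(10934738/5729)) = √(-3501374 + √62645114002/5729)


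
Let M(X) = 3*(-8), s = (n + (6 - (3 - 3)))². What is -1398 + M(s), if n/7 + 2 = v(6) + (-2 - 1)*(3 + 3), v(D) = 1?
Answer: -1422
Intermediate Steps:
n = -133 (n = -14 + 7*(1 + (-2 - 1)*(3 + 3)) = -14 + 7*(1 - 3*6) = -14 + 7*(1 - 18) = -14 + 7*(-17) = -14 - 119 = -133)
s = 16129 (s = (-133 + (6 - (3 - 3)))² = (-133 + (6 - 1*0))² = (-133 + (6 + 0))² = (-133 + 6)² = (-127)² = 16129)
M(X) = -24
-1398 + M(s) = -1398 - 24 = -1422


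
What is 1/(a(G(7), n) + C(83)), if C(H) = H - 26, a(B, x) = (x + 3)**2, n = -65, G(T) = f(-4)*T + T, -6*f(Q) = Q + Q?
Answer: 1/3901 ≈ 0.00025634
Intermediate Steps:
f(Q) = -Q/3 (f(Q) = -(Q + Q)/6 = -Q/3)
G(T) = 7*T/3 (G(T) = (-1/3*(-4))*T + T = 4*T/3 + T = 7*T/3)
a(B, x) = (3 + x)**2
C(H) = -26 + H
1/(a(G(7), n) + C(83)) = 1/((3 - 65)**2 + (-26 + 83)) = 1/((-62)**2 + 57) = 1/(3844 + 57) = 1/3901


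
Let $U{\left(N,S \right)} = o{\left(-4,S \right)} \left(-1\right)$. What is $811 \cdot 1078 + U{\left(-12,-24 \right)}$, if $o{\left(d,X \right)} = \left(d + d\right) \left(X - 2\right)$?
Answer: $874050$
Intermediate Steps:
$o{\left(d,X \right)} = 2 d \left(-2 + X\right)$
$U{\left(N,S \right)} = -16 + 8 S$ ($U{\left(N,S \right)} = 2 \left(-4\right) \left(-2 + S\right) \left(-1\right) = \left(16 - 8 S\right) \left(-1\right) = -16 + 8 S$)
$811 \cdot 1078 + U{\left(-12,-24 \right)} = 811 \cdot 1078 + \left(-16 + 8 \left(-24\right)\right) = 874258 - 208 = 874050$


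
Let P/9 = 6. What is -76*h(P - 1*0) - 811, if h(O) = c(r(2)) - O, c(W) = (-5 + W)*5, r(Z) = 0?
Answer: 5193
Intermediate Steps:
P = 54 (P = 9*6 = 54)
c(W) = -25 + 5*W
h(O) = -25 - O (h(O) = (-25 + 5*0) - O = (-25 + 0) - O = -25 - O)
-76*h(P - 1*0) - 811 = -76*(-25 - (54 - 1*0)) - 811 = -76*(-25 - (54 + 0)) - 811 = -76*(-25 - 1*54) - 811 = -76*(-25 - 54) - 811 = -76*(-79) - 811 = 6004 - 811 = 5193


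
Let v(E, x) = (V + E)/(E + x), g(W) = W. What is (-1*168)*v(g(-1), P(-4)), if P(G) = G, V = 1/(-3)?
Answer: -224/5 ≈ -44.800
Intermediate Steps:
V = -⅓ (V = 1*(-⅓) = -⅓ ≈ -0.33333)
v(E, x) = (-⅓ + E)/(E + x)
(-1*168)*v(g(-1), P(-4)) = (-1*168)*((-⅓ - 1)/(-1 - 4)) = -168*(-4)/((-5)*3) = -(-168)*(-4)/(5*3) = -168*4/15 = -224/5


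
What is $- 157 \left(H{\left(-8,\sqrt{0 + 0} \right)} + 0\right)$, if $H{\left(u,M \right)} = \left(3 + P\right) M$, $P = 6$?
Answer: $0$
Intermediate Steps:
$H{\left(u,M \right)} = 9 M$ ($H{\left(u,M \right)} = \left(3 + 6\right) M = 9 M$)
$- 157 \left(H{\left(-8,\sqrt{0 + 0} \right)} + 0\right) = - 157 \left(9 \sqrt{0 + 0} + 0\right) = - 157 \left(9 \sqrt{0} + 0\right) = - 157 \left(9 \cdot 0 + 0\right) = - 157 \left(0 + 0\right) = - 157 \cdot 0 = \left(-1\right) 0 = 0$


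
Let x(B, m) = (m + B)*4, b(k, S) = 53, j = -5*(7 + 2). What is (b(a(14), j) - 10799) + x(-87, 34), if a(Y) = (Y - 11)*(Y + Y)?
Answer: -10958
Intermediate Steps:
a(Y) = 2*Y*(-11 + Y) (a(Y) = (-11 + Y)*(2*Y) = 2*Y*(-11 + Y))
j = -45 (j = -5*9 = -45)
x(B, m) = 4*B + 4*m (x(B, m) = (B + m)*4 = 4*B + 4*m)
(b(a(14), j) - 10799) + x(-87, 34) = (53 - 10799) + (4*(-87) + 4*34) = -10746 + (-348 + 136) = -10746 - 212 = -10958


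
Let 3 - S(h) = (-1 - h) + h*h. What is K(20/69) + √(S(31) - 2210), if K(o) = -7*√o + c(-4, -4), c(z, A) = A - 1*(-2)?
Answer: -2 + 56*I - 14*√345/69 ≈ -5.7687 + 56.0*I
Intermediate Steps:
c(z, A) = 2 + A (c(z, A) = A + 2 = 2 + A)
K(o) = -2 - 7*√o (K(o) = -7*√o + (2 - 4) = -7*√o - 2 = -2 - 7*√o)
S(h) = 4 + h - h² (S(h) = 3 - ((-1 - h) + h*h) = 3 - ((-1 - h) + h²) = 3 - (-1 + h² - h) = 3 + (1 + h - h²) = 4 + h - h²)
K(20/69) + √(S(31) - 2210) = (-2 - 7*2*√345/69) + √((4 + 31 - 1*31²) - 2210) = (-2 - 7*2*√345/69) + √((4 + 31 - 1*961) - 2210) = (-2 - 14*√345/69) + √((4 + 31 - 961) - 2210) = (-2 - 14*√345/69) + √(-926 - 2210) = (-2 - 14*√345/69) + √(-3136) = (-2 - 14*√345/69) + 56*I = -2 + 56*I - 14*√345/69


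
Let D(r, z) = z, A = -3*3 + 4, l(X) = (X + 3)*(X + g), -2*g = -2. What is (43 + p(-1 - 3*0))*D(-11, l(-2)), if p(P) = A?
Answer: -38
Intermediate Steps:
g = 1 (g = -1/2*(-2) = 1)
l(X) = (1 + X)*(3 + X) (l(X) = (X + 3)*(X + 1) = (3 + X)*(1 + X) = (1 + X)*(3 + X))
A = -5 (A = -9 + 4 = -5)
p(P) = -5
(43 + p(-1 - 3*0))*D(-11, l(-2)) = (43 - 5)*(3 + (-2)**2 + 4*(-2)) = 38*(3 + 4 - 8) = 38*(-1) = -38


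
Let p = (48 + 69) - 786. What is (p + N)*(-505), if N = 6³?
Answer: 228765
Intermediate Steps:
p = -669 (p = 117 - 786 = -669)
N = 216
(p + N)*(-505) = (-669 + 216)*(-505) = -453*(-505) = 228765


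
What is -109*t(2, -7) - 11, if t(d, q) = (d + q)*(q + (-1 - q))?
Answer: -556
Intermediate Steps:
t(d, q) = -d - q (t(d, q) = (d + q)*(-1) = -d - q)
-109*t(2, -7) - 11 = -109*(-1*2 - 1*(-7)) - 11 = -109*(-2 + 7) - 11 = -109*5 - 11 = -545 - 11 = -556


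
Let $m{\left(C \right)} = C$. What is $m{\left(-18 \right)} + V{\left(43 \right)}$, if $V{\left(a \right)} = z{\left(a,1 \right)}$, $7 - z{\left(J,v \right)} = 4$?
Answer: $-15$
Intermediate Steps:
$z{\left(J,v \right)} = 3$ ($z{\left(J,v \right)} = 7 - 4 = 3$)
$V{\left(a \right)} = 3$
$m{\left(-18 \right)} + V{\left(43 \right)} = -18 + 3 = -15$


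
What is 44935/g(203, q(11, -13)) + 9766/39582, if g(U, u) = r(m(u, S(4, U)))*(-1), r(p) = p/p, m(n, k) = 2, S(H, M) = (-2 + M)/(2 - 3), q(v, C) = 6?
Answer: -889303702/19791 ≈ -44935.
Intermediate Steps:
S(H, M) = 2 - M (S(H, M) = (-2 + M)/(-1) = (-2 + M)*(-1) = 2 - M)
r(p) = 1
g(U, u) = -1 (g(U, u) = 1*(-1) = -1)
44935/g(203, q(11, -13)) + 9766/39582 = 44935/(-1) + 9766/39582 = 44935*(-1) + 9766*(1/39582) = -44935 + 4883/19791 = -889303702/19791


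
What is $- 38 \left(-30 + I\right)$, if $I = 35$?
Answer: $-190$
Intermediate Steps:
$- 38 \left(-30 + I\right) = - 38 \left(-30 + 35\right) = \left(-38\right) 5 = -190$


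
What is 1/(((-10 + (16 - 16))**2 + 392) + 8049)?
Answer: 1/8541 ≈ 0.00011708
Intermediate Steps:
1/(((-10 + (16 - 16))**2 + 392) + 8049) = 1/(((-10 + 0)**2 + 392) + 8049) = 1/(((-10)**2 + 392) + 8049) = 1/((100 + 392) + 8049) = 1/(492 + 8049) = 1/8541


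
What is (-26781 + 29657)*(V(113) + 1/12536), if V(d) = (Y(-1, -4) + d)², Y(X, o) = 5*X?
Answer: 105132111695/3134 ≈ 3.3546e+7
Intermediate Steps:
V(d) = (-5 + d)² (V(d) = (5*(-1) + d)² = (-5 + d)²)
(-26781 + 29657)*(V(113) + 1/12536) = (-26781 + 29657)*((-5 + 113)² + 1/12536) = 2876*(108² + 1/12536) = 2876*(11664 + 1/12536) = 2876*(146219905/12536) = 105132111695/3134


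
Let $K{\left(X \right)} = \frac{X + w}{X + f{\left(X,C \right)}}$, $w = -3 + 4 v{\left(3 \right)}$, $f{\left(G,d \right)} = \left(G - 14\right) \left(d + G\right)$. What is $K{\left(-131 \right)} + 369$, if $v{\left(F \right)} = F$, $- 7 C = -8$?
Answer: $\frac{24148409}{65444} \approx 368.99$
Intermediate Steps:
$C = \frac{8}{7}$ ($C = \left(- \frac{1}{7}\right) \left(-8\right) = \frac{8}{7} \approx 1.1429$)
$f{\left(G,d \right)} = \left(-14 + G\right) \left(G + d\right)$
$w = 9$ ($w = -3 + 4 \cdot 3 = -3 + 12 = 9$)
$K{\left(X \right)} = \frac{9 + X}{-16 + X^{2} - \frac{83 X}{7}}$ ($K{\left(X \right)} = \frac{X + 9}{X + \left(X^{2} - 14 X - 16 + X \frac{8}{7}\right)} = \frac{9 + X}{X + \left(X^{2} - 14 X - 16 + \frac{8 X}{7}\right)} = \frac{9 + X}{X - \left(16 - X^{2} + \frac{90 X}{7}\right)} = \frac{9 + X}{-16 + X^{2} - \frac{83 X}{7}}$)
$K{\left(-131 \right)} + 369 = \frac{7 \left(9 - 131\right)}{-112 - -10873 + 7 \left(-131\right)^{2}} + 369 = 7 \frac{1}{-112 + 10873 + 7 \cdot 17161} \left(-122\right) + 369 = 7 \frac{1}{-112 + 10873 + 120127} \left(-122\right) + 369 = 7 \cdot \frac{1}{130888} \left(-122\right) + 369 = - \frac{427}{65444} + 369 = \frac{24148409}{65444}$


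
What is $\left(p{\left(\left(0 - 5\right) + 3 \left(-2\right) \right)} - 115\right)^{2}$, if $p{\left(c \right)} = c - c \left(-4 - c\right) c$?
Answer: $946729$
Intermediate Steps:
$p{\left(c \right)} = c - c^{2} \left(-4 - c\right)$
$\left(p{\left(\left(0 - 5\right) + 3 \left(-2\right) \right)} - 115\right)^{2} = \left(\left(\left(0 - 5\right) + 3 \left(-2\right)\right) \left(1 + \left(\left(0 - 5\right) + 3 \left(-2\right)\right)^{2} + 4 \left(\left(0 - 5\right) + 3 \left(-2\right)\right)\right) - 115\right)^{2} = \left(\left(-5 - 6\right) \left(1 + \left(-5 - 6\right)^{2} + 4 \left(-5 - 6\right)\right) - 115\right)^{2} = \left(- 11 \left(1 + \left(-11\right)^{2} + 4 \left(-11\right)\right) - 115\right)^{2} = \left(- 11 \left(1 + 121 - 44\right) - 115\right)^{2} = \left(\left(-11\right) 78 - 115\right)^{2} = \left(-858 - 115\right)^{2} = \left(-973\right)^{2} = 946729$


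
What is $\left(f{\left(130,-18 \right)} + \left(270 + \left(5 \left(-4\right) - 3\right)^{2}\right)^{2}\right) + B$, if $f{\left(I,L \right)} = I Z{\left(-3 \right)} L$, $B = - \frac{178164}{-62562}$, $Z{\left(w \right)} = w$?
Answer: $\frac{6729834461}{10427} \approx 6.4542 \cdot 10^{5}$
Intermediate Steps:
$B = \frac{29694}{10427}$ ($B = \left(-178164\right) \left(- \frac{1}{62562}\right) = \frac{29694}{10427} \approx 2.8478$)
$f{\left(I,L \right)} = - 3 I L$ ($f{\left(I,L \right)} = I \left(-3\right) L = - 3 I L$)
$\left(f{\left(130,-18 \right)} + \left(270 + \left(5 \left(-4\right) - 3\right)^{2}\right)^{2}\right) + B = \left(\left(-3\right) 130 \left(-18\right) + \left(270 + \left(5 \left(-4\right) - 3\right)^{2}\right)^{2}\right) + \frac{29694}{10427} = \left(7020 + \left(270 + \left(-20 - 3\right)^{2}\right)^{2}\right) + \frac{29694}{10427} = \left(7020 + \left(270 + \left(-23\right)^{2}\right)^{2}\right) + \frac{29694}{10427} = \left(7020 + \left(270 + 529\right)^{2}\right) + \frac{29694}{10427} = \left(7020 + 799^{2}\right) + \frac{29694}{10427} = \left(7020 + 638401\right) + \frac{29694}{10427} = 645421 + \frac{29694}{10427} = \frac{6729834461}{10427}$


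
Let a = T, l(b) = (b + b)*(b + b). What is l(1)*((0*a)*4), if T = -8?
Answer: 0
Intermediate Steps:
l(b) = 4*b**2 (l(b) = (2*b)*(2*b) = 4*b**2)
a = -8
l(1)*((0*a)*4) = (4*1**2)*((0*(-8))*4) = (4*1)*(0*4) = 4*0 = 0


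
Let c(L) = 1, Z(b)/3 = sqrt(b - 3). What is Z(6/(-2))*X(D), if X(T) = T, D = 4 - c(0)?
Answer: 9*I*sqrt(6) ≈ 22.045*I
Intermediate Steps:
Z(b) = 3*sqrt(-3 + b) (Z(b) = 3*sqrt(b - 3) = 3*sqrt(-3 + b))
D = 3 (D = 4 - 1*1 = 4 - 1 = 3)
Z(6/(-2))*X(D) = (3*sqrt(-3 + 6/(-2)))*3 = (3*sqrt(-3 + 6*(-1/2)))*3 = (3*sqrt(-3 - 3))*3 = (3*sqrt(-6))*3 = (3*(I*sqrt(6)))*3 = (3*I*sqrt(6))*3 = 9*I*sqrt(6)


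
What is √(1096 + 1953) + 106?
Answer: 106 + √3049 ≈ 161.22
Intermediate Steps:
√(1096 + 1953) + 106 = √3049 + 106 = 106 + √3049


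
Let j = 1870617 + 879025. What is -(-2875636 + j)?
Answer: 125994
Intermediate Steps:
j = 2749642
-(-2875636 + j) = -(-2875636 + 2749642) = -1*(-125994) = 125994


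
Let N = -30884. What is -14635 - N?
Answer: 16249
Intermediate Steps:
-14635 - N = -14635 - 1*(-30884) = -14635 + 30884 = 16249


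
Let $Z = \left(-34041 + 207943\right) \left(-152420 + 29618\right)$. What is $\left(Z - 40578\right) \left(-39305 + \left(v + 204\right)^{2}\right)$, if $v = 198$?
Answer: $-2611762896444618$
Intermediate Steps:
$Z = -21355513404$ ($Z = 173902 \left(-122802\right) = -21355513404$)
$\left(Z - 40578\right) \left(-39305 + \left(v + 204\right)^{2}\right) = \left(-21355513404 - 40578\right) \left(-39305 + \left(198 + 204\right)^{2}\right) = - 21355553982 \left(-39305 + 402^{2}\right) = - 21355553982 \left(-39305 + 161604\right) = \left(-21355553982\right) 122299 = -2611762896444618$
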